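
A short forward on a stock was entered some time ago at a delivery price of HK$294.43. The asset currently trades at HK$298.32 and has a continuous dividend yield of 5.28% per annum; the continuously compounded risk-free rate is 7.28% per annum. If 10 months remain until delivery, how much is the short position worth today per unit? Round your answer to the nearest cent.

Current fair forward for the remaining 10 months: F = S·e^((r − q)·T), (r − q) = 0.0728 − 0.0528 = 0.0200
F = 298.32 · e^(0.0200 × 10/12) = 298.32 × 1.016806 = 303.3336
Value of long forward = (F − K)·e^(−rT) = (303.3336 − 294.43) · e^(−0.0728·10/12)
= 8.9036 × 0.941137 = 8.38
Short position value = −(long value) = -HK$8.38

-HK$8.38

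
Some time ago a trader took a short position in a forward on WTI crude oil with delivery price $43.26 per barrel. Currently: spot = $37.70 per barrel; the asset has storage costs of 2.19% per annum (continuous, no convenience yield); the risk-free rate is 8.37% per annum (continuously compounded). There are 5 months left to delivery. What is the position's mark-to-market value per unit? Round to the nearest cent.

$3.73 per barrel

Current fair forward for the remaining 5 months: F = S·e^((r + u)·T), (r + u) = 0.0837 + 0.0219 = 0.1056
F = 37.70 · e^(0.1056 × 5/12) = 37.70 × 1.044982 = 39.3958
Value of long forward = (F − K)·e^(−rT) = (39.3958 − 43.26) · e^(−0.0837·5/12)
= -3.8642 × 0.965726 = -3.73
Short position value = −(long value) = $3.73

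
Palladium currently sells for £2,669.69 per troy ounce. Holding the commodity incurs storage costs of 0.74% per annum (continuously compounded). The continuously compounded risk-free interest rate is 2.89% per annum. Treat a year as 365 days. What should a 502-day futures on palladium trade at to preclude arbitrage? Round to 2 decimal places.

£2,806.36 per troy ounce

Net carry = r + u − y = 0.0289 + 0.0074 − 0.0000 = 0.0363
F = S·e^((r+u−y)T) = 2669.69 · e^(0.0363 × 502/365) = 2669.69 · e^0.04992493
= 2669.69 × 1.05119218 = £2,806.36 per troy ounce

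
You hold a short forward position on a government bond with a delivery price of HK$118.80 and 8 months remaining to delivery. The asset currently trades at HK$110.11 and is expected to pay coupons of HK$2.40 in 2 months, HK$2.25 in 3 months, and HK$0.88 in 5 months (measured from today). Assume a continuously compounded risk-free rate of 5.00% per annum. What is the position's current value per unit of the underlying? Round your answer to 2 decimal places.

PV(remaining coupons) I = 2.40·e^(−0.0500·2/12) + 2.25·e^(−0.0500·3/12) + 0.88·e^(−0.0500·5/12) = 5.4640
Current forward F = (S − I)·e^(rT) = (110.11 − 5.4640)·e^(0.0500·8/12) = 104.6460 × 1.033895 = 108.1930
Value (long) = (F − K)·e^(−rT) = (108.1930 − 118.80) × 0.967216 = -10.2593
Short position value = −(long value) = HK$10.26

HK$10.26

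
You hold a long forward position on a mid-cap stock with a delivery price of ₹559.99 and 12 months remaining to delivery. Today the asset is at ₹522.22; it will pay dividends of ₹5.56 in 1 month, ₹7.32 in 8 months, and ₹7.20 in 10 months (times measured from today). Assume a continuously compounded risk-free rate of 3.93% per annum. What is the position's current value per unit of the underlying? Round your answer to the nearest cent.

PV(remaining dividends) I = 5.56·e^(−0.0393·1/12) + 7.32·e^(−0.0393·8/12) + 7.20·e^(−0.0393·10/12) = 19.6405
Current forward F = (S − I)·e^(rT) = (522.22 − 19.6405)·e^(0.0393·12/12) = 502.5795 × 1.040082 = 522.7239
Value (long) = (F − K)·e^(−rT) = (522.7239 − 559.99) × 0.961462 = -35.8299
Value = -₹35.83

-₹35.83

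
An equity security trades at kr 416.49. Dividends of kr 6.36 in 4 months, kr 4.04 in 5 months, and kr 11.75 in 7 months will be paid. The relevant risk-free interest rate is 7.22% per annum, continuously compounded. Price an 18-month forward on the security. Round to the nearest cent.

kr 440.29

PV(dividends) I = 6.36·e^(−0.0722·4/12) + 4.04·e^(−0.0722·5/12) + 11.75·e^(−0.0722·7/12)
I = 6.2088 + 3.9203 + 11.2654 = 21.3945
F = (S − I)·e^(rT) = (416.49 − 21.3945) · e^(0.0722·18/12)
= 395.0955 · e^0.108300 = 395.0955 × 1.114382 = kr 440.29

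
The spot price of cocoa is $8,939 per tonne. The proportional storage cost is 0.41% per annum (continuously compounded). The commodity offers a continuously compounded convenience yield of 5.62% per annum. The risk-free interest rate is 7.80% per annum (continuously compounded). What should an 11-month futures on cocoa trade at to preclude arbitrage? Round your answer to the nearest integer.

Net carry = r + u − y = 0.0780 + 0.0041 − 0.0562 = 0.0259
F = S·e^((r+u−y)T) = 8939 · e^(0.0259 × 11/12) = 8939 · e^0.023742
= 8939 × 1.024026 = $9,154 per tonne

$9,154 per tonne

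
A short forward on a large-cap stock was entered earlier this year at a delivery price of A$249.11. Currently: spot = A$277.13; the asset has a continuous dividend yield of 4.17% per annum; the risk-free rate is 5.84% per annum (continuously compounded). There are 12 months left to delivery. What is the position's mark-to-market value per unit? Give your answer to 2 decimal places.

Current fair forward for the remaining 12 months: F = S·e^((r − q)·T), (r − q) = 0.0584 − 0.0417 = 0.0167
F = 277.13 · e^(0.0167 × 12/12) = 277.13 × 1.016840 = 281.7969
Value of long forward = (F − K)·e^(−rT) = (281.7969 − 249.11) · e^(−0.0584·12/12)
= 32.6869 × 0.943273 = 30.83
Short position value = −(long value) = -A$30.83

-A$30.83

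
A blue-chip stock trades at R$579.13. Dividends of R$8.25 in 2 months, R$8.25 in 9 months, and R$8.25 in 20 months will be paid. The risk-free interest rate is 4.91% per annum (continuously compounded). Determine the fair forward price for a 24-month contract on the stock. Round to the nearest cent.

PV(dividends) I = 8.25·e^(−0.0491·2/12) + 8.25·e^(−0.0491·9/12) + 8.25·e^(−0.0491·20/12)
I = 8.1828 + 7.9517 + 7.6018 = 23.7363
F = (S − I)·e^(rT) = (579.13 − 23.7363) · e^(0.0491·24/12)
= 555.3937 · e^0.098200 = 555.3937 × 1.103183 = R$612.70

R$612.70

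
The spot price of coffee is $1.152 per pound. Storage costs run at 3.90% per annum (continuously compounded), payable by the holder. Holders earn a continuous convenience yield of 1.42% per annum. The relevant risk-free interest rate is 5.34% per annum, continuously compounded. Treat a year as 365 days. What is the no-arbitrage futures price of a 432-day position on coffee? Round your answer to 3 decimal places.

$1.264 per pound

Net carry = r + u − y = 0.0534 + 0.0390 − 0.0142 = 0.0782
F = S·e^((r+u−y)T) = 1.152 · e^(0.0782 × 432/365) = 1.152 · e^0.092555
= 1.152 × 1.096973 = $1.264 per pound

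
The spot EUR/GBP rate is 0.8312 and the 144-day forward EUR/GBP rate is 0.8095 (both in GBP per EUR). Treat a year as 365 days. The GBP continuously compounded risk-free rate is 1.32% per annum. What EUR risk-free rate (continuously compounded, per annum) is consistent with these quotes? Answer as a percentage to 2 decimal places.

F = S·e^((r_GBP − r_EUR)T) ⇒ r_EUR = r_GBP − ln(F/S)/T
ln(0.8095/0.8312) = -0.026454; /(144/365) = -0.067054
r_EUR = 0.0132 + 0.067054 = 0.080254
r_EUR = 8.03%

8.03%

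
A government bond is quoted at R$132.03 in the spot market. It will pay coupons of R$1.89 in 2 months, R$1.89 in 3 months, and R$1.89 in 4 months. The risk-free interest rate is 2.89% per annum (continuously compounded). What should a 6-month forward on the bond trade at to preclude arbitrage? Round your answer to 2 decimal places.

PV(coupons) I = 1.89·e^(−0.0289·2/12) + 1.89·e^(−0.0289·3/12) + 1.89·e^(−0.0289·4/12)
I = 1.8809 + 1.8764 + 1.8719 = 5.6292
F = (S − I)·e^(rT) = (132.03 − 5.6292) · e^(0.0289·6/12)
= 126.4008 · e^0.014450 = 126.4008 × 1.014555 = R$128.24

R$128.24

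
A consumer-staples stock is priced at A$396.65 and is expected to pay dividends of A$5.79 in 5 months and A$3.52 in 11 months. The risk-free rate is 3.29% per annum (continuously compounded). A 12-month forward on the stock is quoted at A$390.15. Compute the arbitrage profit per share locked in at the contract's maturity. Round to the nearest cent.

A$10.33 per share

PV(dividends) I = 5.79·e^(−0.0329·5/12) + 3.52·e^(−0.0329·11/12) = 9.1266
Fair forward F* = (S − I)·e^(rT) = (396.65 − 9.1266)·e^0.032900 = 387.5234 × 1.033447 = 400.4849
Market A$390.15 < fair 400.4849: forward underpriced → reverse cash-and-carry (short the stock, invest proceeds at r, pay the dividends, go long the forward).
Profit at T = |F_mkt − F*| = |390.15 − 400.4849| = A$10.33 per share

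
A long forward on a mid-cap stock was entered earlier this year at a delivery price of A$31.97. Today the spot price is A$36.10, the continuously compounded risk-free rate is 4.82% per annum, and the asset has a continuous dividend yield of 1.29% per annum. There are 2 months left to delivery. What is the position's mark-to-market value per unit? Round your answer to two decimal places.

A$4.31

Current fair forward for the remaining 2 months: F = S·e^((r − q)·T), (r − q) = 0.0482 − 0.0129 = 0.0353
F = 36.10 · e^(0.0353 × 2/12) = 36.10 × 1.005901 = 36.3130
Value of long forward = (F − K)·e^(−rT) = (36.3130 − 31.97) · e^(−0.0482·2/12)
= 4.3430 × 0.991999 = 4.31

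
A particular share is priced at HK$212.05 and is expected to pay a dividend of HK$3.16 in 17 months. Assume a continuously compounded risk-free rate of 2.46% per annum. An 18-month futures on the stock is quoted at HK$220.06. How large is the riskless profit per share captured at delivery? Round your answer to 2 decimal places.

HK$3.21 per share

PV(dividends) I = 3.16·e^(−0.0246·17/12) = 3.0518
Fair futures F* = (S − I)·e^(rT) = (212.05 − 3.0518)·e^0.036900 = 208.9982 × 1.037589 = 216.8542
Market HK$220.06 > fair 216.8542: forward overpriced → cash-and-carry (borrow at r, buy the stock and collect the dividends, short the forward).
Profit at T = |F_mkt − F*| = |220.06 − 216.8542| = HK$3.21 per share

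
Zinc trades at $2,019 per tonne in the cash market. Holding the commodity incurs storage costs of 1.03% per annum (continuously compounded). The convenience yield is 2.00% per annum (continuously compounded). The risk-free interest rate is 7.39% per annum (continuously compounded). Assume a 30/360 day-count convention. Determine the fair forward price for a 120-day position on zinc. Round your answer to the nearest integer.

Net carry = r + u − y = 0.0739 + 0.0103 − 0.0200 = 0.0642
F = S·e^((r+u−y)T) = 2019 · e^(0.0642 × 120/360) = 2019 · e^0.021400
= 2019 × 1.021631 = $2,063 per tonne

$2,063 per tonne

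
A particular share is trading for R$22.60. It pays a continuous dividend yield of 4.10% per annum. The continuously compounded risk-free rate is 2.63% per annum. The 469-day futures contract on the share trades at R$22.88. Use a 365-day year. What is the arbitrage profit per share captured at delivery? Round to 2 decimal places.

R$0.70 per share

Fair futures: F* = S·e^(carry·T), with carry = (r − q) = 0.0263 − 0.0410 = -0.0147
F* = 22.60 · e^(-0.0147 × 469/365) = 22.60 · e^-0.018888 = 22.60 × 0.981289 = R$22.1771
Market R$22.88 > fair R$22.1771: forward overpriced → cash-and-carry (buy spot, short the forward).
At maturity, profit = |F_mkt − F*| = |22.88 − 22.1771| = R$0.70 per share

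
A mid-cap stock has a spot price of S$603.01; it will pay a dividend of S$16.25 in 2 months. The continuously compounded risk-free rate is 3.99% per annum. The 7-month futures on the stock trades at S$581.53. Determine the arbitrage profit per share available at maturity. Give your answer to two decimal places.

S$19.16 per share

PV(dividends) I = 16.25·e^(−0.0399·2/12) = 16.1423
Fair futures F* = (S − I)·e^(rT) = (603.01 − 16.1423)·e^0.023275 = 586.8677 × 1.023548 = 600.6873
Market S$581.53 < fair 600.6873: forward underpriced → reverse cash-and-carry (short the stock, invest proceeds at r, pay the dividends, go long the forward).
Profit at T = |F_mkt − F*| = |581.53 − 600.6873| = S$19.16 per share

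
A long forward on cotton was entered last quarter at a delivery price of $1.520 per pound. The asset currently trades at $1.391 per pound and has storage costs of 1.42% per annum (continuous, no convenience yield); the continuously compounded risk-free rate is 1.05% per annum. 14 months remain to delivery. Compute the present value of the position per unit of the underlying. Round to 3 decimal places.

-$0.087 per pound

Current fair forward for the remaining 14 months: F = S·e^((r + u)·T), (r + u) = 0.0105 + 0.0142 = 0.0247
F = 1.391 · e^(0.0247 × 14/12) = 1.391 × 1.029236 = 1.4317
Value of long forward = (F − K)·e^(−rT) = (1.4317 − 1.520) · e^(−0.0105·14/12)
= -0.0883 × 0.987825 = -0.087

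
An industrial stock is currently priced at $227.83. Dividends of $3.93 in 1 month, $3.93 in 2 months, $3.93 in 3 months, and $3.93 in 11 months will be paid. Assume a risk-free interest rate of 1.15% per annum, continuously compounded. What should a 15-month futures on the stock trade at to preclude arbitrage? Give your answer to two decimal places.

$215.25

PV(dividends) I = 3.93·e^(−0.0115·1/12) + 3.93·e^(−0.0115·2/12) + 3.93·e^(−0.0115·3/12) + 3.93·e^(−0.0115·11/12)
I = 3.9262 + 3.9225 + 3.9187 + 3.8888 = 15.6562
F = (S − I)·e^(rT) = (227.83 − 15.6562) · e^(0.0115·15/12)
= 212.1738 · e^0.014375 = 212.1738 × 1.014479 = $215.25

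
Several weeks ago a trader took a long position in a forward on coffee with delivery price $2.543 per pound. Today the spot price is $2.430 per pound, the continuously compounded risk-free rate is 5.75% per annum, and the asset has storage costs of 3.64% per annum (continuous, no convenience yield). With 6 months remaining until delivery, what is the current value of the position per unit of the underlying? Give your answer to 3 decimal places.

$0.004 per pound

Current fair forward for the remaining 6 months: F = S·e^((r + u)·T), (r + u) = 0.0575 + 0.0364 = 0.0939
F = 2.430 · e^(0.0939 × 6/12) = 2.430 × 1.048070 = 2.5468
Value of long forward = (F − K)·e^(−rT) = (2.5468 − 2.543) · e^(−0.0575·6/12)
= 0.0038 × 0.971659 = 0.004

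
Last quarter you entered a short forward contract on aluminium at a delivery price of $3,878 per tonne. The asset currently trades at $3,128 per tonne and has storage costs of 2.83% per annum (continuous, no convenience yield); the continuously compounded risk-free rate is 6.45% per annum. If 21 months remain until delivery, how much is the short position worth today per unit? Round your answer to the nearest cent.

Current fair forward for the remaining 21 months: F = S·e^((r + u)·T), (r + u) = 0.0645 + 0.0283 = 0.0928
F = 3128 · e^(0.0928 × 21/12) = 3128 × 1.17633068 = 3679.5624
Value of long forward = (F − K)·e^(−rT) = (3679.5624 − 3878) · e^(−0.0645·21/12)
= -198.4376 × 0.89326231 = -177.26
Short position value = −(long value) = $177.26

$177.26 per tonne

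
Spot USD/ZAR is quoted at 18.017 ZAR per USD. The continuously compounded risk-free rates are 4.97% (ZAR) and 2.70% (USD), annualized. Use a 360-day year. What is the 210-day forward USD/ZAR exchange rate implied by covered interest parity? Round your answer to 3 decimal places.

18.257

F = S·e^((r_ZAR − r_USD)T) = 18.017 · e^((0.0497 − 0.0270) × 210/360)
= 18.017 · e^0.013242 = 18.017 × 1.013330
F = 18.257 ZAR per USD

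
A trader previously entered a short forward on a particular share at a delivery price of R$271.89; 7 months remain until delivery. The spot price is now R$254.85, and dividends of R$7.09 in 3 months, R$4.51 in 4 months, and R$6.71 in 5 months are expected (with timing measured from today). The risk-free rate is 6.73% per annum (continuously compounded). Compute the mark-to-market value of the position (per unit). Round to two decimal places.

PV(remaining dividends) I = 7.09·e^(−0.0673·3/12) + 4.51·e^(−0.0673·4/12) + 6.71·e^(−0.0673·5/12) = 17.9061
Current forward F = (S − I)·e^(rT) = (254.85 − 17.9061)·e^(0.0673·7/12) = 236.9439 × 1.040039 = 246.4309
Value (long) = (F − K)·e^(−rT) = (246.4309 − 271.89) × 0.961502 = -24.4790
Short position value = −(long value) = R$24.48

R$24.48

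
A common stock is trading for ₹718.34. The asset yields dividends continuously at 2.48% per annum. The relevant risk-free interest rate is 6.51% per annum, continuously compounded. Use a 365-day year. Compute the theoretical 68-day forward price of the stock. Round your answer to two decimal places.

F = S·e^((r − q)T) = 718.34 · e^((0.0651 − 0.0248) × 68/365)
= 718.34 · e^0.007508 = 718.34 × 1.007536
F = ₹723.75

₹723.75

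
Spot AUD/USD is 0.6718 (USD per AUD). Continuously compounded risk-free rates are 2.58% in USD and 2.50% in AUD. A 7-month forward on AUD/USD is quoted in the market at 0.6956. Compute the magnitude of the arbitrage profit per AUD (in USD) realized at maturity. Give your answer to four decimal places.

Fair forward: F* = S·e^(carry·T), with carry = (r_USD − r_AUD) = 0.0258 − 0.0250 = 0.0008
F* = 0.6718 · e^(0.0008 × 7/12) = 0.6718 · e^0.000467 = 0.6718 × 1.000467 = 0.6721
Market 0.6956 > fair 0.6721: forward overpriced → cash-and-carry (buy spot, short the forward).
At maturity, profit = |F_mkt − F*| = |0.6956 − 0.6721| = 0.0235 per AUD (in USD)

0.0235 per AUD (in USD)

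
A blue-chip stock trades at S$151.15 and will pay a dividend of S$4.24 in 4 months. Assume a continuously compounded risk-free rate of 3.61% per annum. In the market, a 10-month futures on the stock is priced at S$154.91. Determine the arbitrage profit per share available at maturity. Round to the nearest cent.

PV(dividends) I = 4.24·e^(−0.0361·4/12) = 4.1893
Fair futures F* = (S − I)·e^(rT) = (151.15 − 4.1893)·e^0.030083 = 146.9607 × 1.030540 = 151.4489
Market S$154.91 > fair 151.4489: forward overpriced → cash-and-carry (borrow at r, buy the stock and collect the dividends, short the forward).
Profit at T = |F_mkt − F*| = |154.91 − 151.4489| = S$3.46 per share

S$3.46 per share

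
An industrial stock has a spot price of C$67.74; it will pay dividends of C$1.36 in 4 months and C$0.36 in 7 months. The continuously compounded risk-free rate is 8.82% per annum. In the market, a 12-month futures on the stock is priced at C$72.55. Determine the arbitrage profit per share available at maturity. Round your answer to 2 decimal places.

C$0.38 per share

PV(dividends) I = 1.36·e^(−0.0882·4/12) + 0.36·e^(−0.0882·7/12) = 1.6625
Fair futures F* = (S − I)·e^(rT) = (67.74 − 1.6625)·e^0.088200 = 66.0775 × 1.092207 = 72.1703
Market C$72.55 > fair 72.1703: forward overpriced → cash-and-carry (borrow at r, buy the stock and collect the dividends, short the forward).
Profit at T = |F_mkt − F*| = |72.55 − 72.1703| = C$0.38 per share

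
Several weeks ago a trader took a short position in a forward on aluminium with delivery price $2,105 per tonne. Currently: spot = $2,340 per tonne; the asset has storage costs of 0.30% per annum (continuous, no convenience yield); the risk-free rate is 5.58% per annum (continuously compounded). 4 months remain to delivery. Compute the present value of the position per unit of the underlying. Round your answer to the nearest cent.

Current fair forward for the remaining 4 months: F = S·e^((r + u)·T), (r + u) = 0.0558 + 0.0030 = 0.0588
F = 2340 · e^(0.0588 × 4/12) = 2340 × 1.01979334 = 2386.3164
Value of long forward = (F − K)·e^(−rT) = (2386.3164 − 2105) · e^(−0.0558·4/12)
= 281.3164 × 0.98157191 = 276.13
Short position value = −(long value) = -$276.13

-$276.13 per tonne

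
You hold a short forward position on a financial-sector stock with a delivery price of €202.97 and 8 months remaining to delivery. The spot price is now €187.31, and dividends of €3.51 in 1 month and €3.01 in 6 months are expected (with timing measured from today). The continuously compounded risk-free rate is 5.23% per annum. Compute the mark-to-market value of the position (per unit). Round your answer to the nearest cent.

PV(remaining dividends) I = 3.51·e^(−0.0523·1/12) + 3.01·e^(−0.0523·6/12) = 6.4270
Current forward F = (S − I)·e^(rT) = (187.31 − 6.4270)·e^(0.0523·8/12) = 180.8830 × 1.035482 = 187.3011
Value (long) = (F − K)·e^(−rT) = (187.3011 − 202.97) × 0.965734 = -15.1320
Short position value = −(long value) = €15.13

€15.13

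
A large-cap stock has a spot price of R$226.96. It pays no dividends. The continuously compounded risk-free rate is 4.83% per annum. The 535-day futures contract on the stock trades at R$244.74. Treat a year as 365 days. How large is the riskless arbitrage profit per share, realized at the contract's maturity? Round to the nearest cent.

R$1.13 per share

Fair futures: F* = S·e^(carry·T), with carry = r = 0.0483
F* = 226.96 · e^(0.0483 × 535/365) = 226.96 · e^0.070796 = 226.96 × 1.073362 = R$243.6102
Market R$244.74 > fair R$243.6102: forward overpriced → cash-and-carry (buy spot, short the forward).
At maturity, profit = |F_mkt − F*| = |244.74 − 243.6102| = R$1.13 per share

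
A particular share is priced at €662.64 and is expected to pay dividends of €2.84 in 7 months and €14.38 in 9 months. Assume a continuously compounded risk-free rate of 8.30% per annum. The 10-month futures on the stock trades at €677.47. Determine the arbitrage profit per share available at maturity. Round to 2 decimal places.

€15.25 per share

PV(dividends) I = 2.84·e^(−0.0830·7/12) + 14.38·e^(−0.0830·9/12) = 16.2179
Fair futures F* = (S − I)·e^(rT) = (662.64 − 16.2179)·e^0.069167 = 646.4221 × 1.071615 = 692.7156
Market €677.47 < fair 692.7156: forward underpriced → reverse cash-and-carry (short the stock, invest proceeds at r, pay the dividends, go long the forward).
Profit at T = |F_mkt − F*| = |677.47 − 692.7156| = €15.25 per share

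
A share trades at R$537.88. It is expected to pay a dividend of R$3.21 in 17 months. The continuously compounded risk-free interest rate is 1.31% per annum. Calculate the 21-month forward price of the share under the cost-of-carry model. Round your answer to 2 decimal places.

PV(dividends) I = 3.21·e^(−0.0131·17/12)
I = 3.1510
F = (S − I)·e^(rT) = (537.88 − 3.1510) · e^(0.0131·21/12)
= 534.7290 · e^0.022925 = 534.7290 × 1.023190 = R$547.13

R$547.13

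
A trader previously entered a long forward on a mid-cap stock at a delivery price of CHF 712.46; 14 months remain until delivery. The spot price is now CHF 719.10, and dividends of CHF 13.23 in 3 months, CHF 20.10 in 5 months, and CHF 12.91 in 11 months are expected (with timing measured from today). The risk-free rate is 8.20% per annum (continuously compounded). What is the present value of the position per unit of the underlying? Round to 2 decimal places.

CHF 27.28

PV(remaining dividends) I = 13.23·e^(−0.0820·3/12) + 20.10·e^(−0.0820·5/12) + 12.91·e^(−0.0820·11/12) = 44.3616
Current forward F = (S − I)·e^(rT) = (719.10 − 44.3616)·e^(0.0820·14/12) = 674.7384 × 1.100392 = 742.4767
Value (long) = (F − K)·e^(−rT) = (742.4767 − 712.46) × 0.908767 = 27.2782
Value = CHF 27.28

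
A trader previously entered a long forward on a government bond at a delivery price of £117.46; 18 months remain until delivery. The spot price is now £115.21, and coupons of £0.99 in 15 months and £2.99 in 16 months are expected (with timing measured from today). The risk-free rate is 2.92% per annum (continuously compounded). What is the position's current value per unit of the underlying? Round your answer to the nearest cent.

PV(remaining coupons) I = 0.99·e^(−0.0292·15/12) + 2.99·e^(−0.0292·16/12) = 3.8303
Current forward F = (S − I)·e^(rT) = (115.21 − 3.8303)·e^(0.0292·18/12) = 111.3797 × 1.044773 = 116.3665
Value (long) = (F − K)·e^(−rT) = (116.3665 − 117.46) × 0.957145 = -1.0466
Value = -£1.05

-£1.05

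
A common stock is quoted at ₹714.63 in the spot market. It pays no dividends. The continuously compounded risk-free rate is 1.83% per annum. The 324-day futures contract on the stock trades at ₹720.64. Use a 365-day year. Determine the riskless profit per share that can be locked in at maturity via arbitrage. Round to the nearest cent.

₹5.69 per share

Fair futures: F* = S·e^(carry·T), with carry = r = 0.0183
F* = 714.63 · e^(0.0183 × 324/365) = 714.63 · e^0.016244 = 714.63 × 1.016377 = ₹726.3335
Market ₹720.64 < fair ₹726.3335: forward underpriced → reverse cash-and-carry (short spot, go long the forward).
At maturity, profit = |F_mkt − F*| = |720.64 − 726.3335| = ₹5.69 per share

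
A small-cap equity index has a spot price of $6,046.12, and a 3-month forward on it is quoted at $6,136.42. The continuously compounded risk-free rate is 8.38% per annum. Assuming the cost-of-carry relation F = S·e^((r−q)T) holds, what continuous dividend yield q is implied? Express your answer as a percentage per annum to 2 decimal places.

2.45%

From F = S·e^((r−q)T): (r − q) = ln(F/S)/T
ln(6136.42/6046.12) = ln(1.014935) = 0.014825
(r − q) = 0.014825 / (3/12) = 0.059300
q = r − ln(F/S)/T = 0.0838 − 0.059300 = 0.024500
q = 2.45%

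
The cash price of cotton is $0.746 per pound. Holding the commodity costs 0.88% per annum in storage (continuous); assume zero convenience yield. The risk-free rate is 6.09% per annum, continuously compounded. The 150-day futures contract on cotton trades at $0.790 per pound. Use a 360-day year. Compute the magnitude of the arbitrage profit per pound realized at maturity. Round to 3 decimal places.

Fair futures: F* = S·e^(carry·T), with carry = (r + u) = 0.0609 + 0.0088 = 0.0697
F* = 0.746 · e^(0.0697 × 150/360) = 0.746 · e^0.029042 = 0.746 × 1.029468 = $0.7680
Market $0.790 > fair $0.7680: forward overpriced → cash-and-carry (buy spot, short the forward).
At maturity, profit = |F_mkt − F*| = |0.790 − 0.7680| = $0.022 per pound

$0.022 per pound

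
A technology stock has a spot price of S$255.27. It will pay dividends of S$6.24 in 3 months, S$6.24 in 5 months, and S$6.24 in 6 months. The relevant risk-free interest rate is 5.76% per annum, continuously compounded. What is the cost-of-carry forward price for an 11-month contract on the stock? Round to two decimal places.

S$249.81

PV(dividends) I = 6.24·e^(−0.0576·3/12) + 6.24·e^(−0.0576·5/12) + 6.24·e^(−0.0576·6/12)
I = 6.1508 + 6.0920 + 6.0629 = 18.3057
F = (S − I)·e^(rT) = (255.27 − 18.3057) · e^(0.0576·11/12)
= 236.9643 · e^0.052800 = 236.9643 × 1.054219 = S$249.81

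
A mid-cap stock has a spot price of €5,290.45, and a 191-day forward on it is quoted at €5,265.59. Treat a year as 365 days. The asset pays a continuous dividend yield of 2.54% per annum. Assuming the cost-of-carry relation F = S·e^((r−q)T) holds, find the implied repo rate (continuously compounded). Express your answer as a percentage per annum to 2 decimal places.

1.64%

From F = S·e^((r−q)T): (r − q) = ln(F/S)/T
ln(5265.59/5290.45) = ln(0.995301) = -0.004710
(r − q) = -0.004710 / (191/365) = -0.009001
r = ln(F/S)/T + q = -0.009001 + 0.0254 = 0.016399
r = 1.64%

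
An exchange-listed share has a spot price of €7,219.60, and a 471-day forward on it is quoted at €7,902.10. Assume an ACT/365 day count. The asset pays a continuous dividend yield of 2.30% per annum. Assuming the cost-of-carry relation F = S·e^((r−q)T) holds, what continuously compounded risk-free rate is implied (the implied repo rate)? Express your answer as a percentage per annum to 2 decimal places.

From F = S·e^((r−q)T): (r − q) = ln(F/S)/T
ln(7902.10/7219.60) = ln(1.094534) = 0.090329
(r − q) = 0.090329 / (471/365) = 0.070000
r = ln(F/S)/T + q = 0.070000 + 0.0230 = 0.093000
r = 9.30%

9.30%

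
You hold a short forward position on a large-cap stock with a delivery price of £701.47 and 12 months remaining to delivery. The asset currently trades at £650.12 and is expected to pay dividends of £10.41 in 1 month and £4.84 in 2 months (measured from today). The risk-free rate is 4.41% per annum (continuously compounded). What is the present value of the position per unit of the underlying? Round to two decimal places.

£36.26

PV(remaining dividends) I = 10.41·e^(−0.0441·1/12) + 4.84·e^(−0.0441·2/12) = 15.1764
Current forward F = (S − I)·e^(rT) = (650.12 − 15.1764)·e^(0.0441·12/12) = 634.9436 × 1.045087 = 663.5713
Value (long) = (F − K)·e^(−rT) = (663.5713 − 701.47) × 0.956858 = -36.2637
Short position value = −(long value) = £36.26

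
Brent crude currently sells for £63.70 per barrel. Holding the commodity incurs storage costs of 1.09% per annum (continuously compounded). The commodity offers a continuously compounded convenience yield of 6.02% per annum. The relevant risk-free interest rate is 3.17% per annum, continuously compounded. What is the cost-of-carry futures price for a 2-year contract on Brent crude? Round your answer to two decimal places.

£61.50 per barrel

Net carry = r + u − y = 0.0317 + 0.0109 − 0.0602 = -0.0176
F = S·e^((r+u−y)T) = 63.70 · e^(-0.0176 × 2) = 63.70 · e^-0.035200
= 63.70 × 0.965412 = £61.50 per barrel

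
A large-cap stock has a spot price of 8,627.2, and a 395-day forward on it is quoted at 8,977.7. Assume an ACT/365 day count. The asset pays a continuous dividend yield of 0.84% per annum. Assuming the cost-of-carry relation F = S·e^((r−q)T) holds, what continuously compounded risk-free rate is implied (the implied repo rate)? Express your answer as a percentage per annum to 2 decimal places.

From F = S·e^((r−q)T): (r − q) = ln(F/S)/T
ln(8977.7/8627.2) = ln(1.040627) = 0.039823
(r − q) = 0.039823 / (395/365) = 0.036798
r = ln(F/S)/T + q = 0.036798 + 0.0084 = 0.045198
r = 4.52%

4.52%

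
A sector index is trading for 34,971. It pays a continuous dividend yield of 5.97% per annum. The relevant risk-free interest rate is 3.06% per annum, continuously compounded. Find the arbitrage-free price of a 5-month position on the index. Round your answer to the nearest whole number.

F = S·e^((r − q)T) = 34971 · e^((0.0306 − 0.0597) × 5/12)
= 34971 · e^-0.012125 = 34971 × 0.987948
F = 34,550

34,550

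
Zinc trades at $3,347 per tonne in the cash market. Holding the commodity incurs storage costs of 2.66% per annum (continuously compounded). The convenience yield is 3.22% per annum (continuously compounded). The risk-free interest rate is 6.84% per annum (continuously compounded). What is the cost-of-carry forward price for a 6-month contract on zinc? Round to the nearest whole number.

$3,454 per tonne

Net carry = r + u − y = 0.0684 + 0.0266 − 0.0322 = 0.0628
F = S·e^((r+u−y)T) = 3347 · e^(0.0628 × 6/12) = 3347 · e^0.031400
= 3347 × 1.031898 = $3,454 per tonne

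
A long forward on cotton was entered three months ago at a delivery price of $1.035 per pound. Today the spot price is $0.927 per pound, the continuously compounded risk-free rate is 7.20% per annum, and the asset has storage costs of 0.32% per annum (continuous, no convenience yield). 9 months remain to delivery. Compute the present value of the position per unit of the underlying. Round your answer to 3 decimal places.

-$0.051 per pound

Current fair forward for the remaining 9 months: F = S·e^((r + u)·T), (r + u) = 0.0720 + 0.0032 = 0.0752
F = 0.927 · e^(0.0752 × 9/12) = 0.927 × 1.058021 = 0.9808
Value of long forward = (F − K)·e^(−rT) = (0.9808 − 1.035) · e^(−0.0720·9/12)
= -0.0542 × 0.947432 = -0.051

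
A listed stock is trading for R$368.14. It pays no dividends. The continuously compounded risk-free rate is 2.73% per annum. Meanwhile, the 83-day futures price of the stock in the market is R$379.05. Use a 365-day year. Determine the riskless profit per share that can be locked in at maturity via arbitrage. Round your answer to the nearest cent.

R$8.62 per share

Fair futures: F* = S·e^(carry·T), with carry = r = 0.0273
F* = 368.14 · e^(0.0273 × 83/365) = 368.14 · e^0.006208 = 368.14 × 1.006227 = R$370.4324
Market R$379.05 > fair R$370.4324: forward overpriced → cash-and-carry (buy spot, short the forward).
At maturity, profit = |F_mkt − F*| = |379.05 − 370.4324| = R$8.62 per share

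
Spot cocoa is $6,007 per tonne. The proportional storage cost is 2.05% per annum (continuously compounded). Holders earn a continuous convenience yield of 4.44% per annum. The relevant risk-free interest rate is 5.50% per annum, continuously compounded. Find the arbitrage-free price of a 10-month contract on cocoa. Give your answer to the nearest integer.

Net carry = r + u − y = 0.0550 + 0.0205 − 0.0444 = 0.0311
F = S·e^((r+u−y)T) = 6007 · e^(0.0311 × 10/12) = 6007 · e^0.025917
= 6007 × 1.026256 = $6,165 per tonne

$6,165 per tonne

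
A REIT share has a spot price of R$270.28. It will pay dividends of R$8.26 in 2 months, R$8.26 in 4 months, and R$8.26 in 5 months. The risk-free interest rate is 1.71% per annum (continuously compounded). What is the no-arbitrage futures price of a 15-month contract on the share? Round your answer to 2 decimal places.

R$250.94

PV(dividends) I = 8.26·e^(−0.0171·2/12) + 8.26·e^(−0.0171·4/12) + 8.26·e^(−0.0171·5/12)
I = 8.2365 + 8.2131 + 8.2014 = 24.6510
F = (S − I)·e^(rT) = (270.28 − 24.6510) · e^(0.0171·15/12)
= 245.6290 · e^0.021375 = 245.6290 × 1.021605 = R$250.94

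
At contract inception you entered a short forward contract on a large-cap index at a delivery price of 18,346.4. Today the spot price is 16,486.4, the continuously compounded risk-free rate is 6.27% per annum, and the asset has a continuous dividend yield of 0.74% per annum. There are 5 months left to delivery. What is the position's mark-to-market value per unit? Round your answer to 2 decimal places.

1437.66

Current fair forward for the remaining 5 months: F = S·e^((r − q)·T), (r − q) = 0.0627 − 0.0074 = 0.0553
F = 16486.4 · e^(0.0553 × 5/12) = 16486.4 × 1.02330918 = 16870.6845
Value of long forward = (F − K)·e^(−rT) = (16870.6845 − 18346.4) · e^(−0.0627·5/12)
= -1475.7155 × 0.97421331 = -1437.66
Short position value = −(long value) = 1437.66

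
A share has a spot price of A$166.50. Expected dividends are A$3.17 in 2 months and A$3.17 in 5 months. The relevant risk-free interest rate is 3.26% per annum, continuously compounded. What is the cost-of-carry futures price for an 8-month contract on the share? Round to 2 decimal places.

PV(dividends) I = 3.17·e^(−0.0326·2/12) + 3.17·e^(−0.0326·5/12)
I = 3.1528 + 3.1272 = 6.2800
F = (S − I)·e^(rT) = (166.50 − 6.2800) · e^(0.0326·8/12)
= 160.2200 · e^0.021733 = 160.2200 × 1.021971 = A$163.74

A$163.74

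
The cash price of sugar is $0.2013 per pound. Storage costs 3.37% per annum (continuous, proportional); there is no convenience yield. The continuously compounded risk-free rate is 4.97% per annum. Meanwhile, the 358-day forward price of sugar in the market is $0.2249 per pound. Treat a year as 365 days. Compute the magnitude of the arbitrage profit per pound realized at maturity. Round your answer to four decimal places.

$0.0064 per pound

Fair forward: F* = S·e^(carry·T), with carry = (r + u) = 0.0497 + 0.0337 = 0.0834
F* = 0.2013 · e^(0.0834 × 358/365) = 0.2013 · e^0.081801 = 0.2013 × 1.085240 = $0.2185
Market $0.2249 > fair $0.2185: forward overpriced → cash-and-carry (buy spot, short the forward).
At maturity, profit = |F_mkt − F*| = |0.2249 − 0.2185| = $0.0064 per pound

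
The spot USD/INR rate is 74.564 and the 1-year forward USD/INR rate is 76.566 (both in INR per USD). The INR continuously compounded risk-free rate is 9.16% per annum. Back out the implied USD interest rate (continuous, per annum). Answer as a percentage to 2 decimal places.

F = S·e^((r_INR − r_USD)T) ⇒ r_USD = r_INR − ln(F/S)/T
ln(76.566/74.564) = 0.026495; /(1) = 0.026495
r_USD = 0.0916 − 0.026495 = 0.065105
r_USD = 6.51%

6.51%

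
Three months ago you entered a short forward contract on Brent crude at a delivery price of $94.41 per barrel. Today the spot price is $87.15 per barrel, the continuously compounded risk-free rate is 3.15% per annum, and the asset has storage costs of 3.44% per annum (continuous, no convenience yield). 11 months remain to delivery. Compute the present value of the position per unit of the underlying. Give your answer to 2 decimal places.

$1.78 per barrel

Current fair forward for the remaining 11 months: F = S·e^((r + u)·T), (r + u) = 0.0315 + 0.0344 = 0.0659
F = 87.15 · e^(0.0659 × 11/12) = 87.15 × 1.062270 = 92.5768
Value of long forward = (F − K)·e^(−rT) = (92.5768 − 94.41) · e^(−0.0315·11/12)
= -1.8332 × 0.971538 = -1.78
Short position value = −(long value) = $1.78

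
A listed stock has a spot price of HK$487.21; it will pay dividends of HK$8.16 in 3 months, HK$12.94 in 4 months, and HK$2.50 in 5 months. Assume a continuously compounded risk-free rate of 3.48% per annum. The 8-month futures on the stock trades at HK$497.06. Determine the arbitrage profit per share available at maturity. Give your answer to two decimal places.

PV(dividends) I = 8.16·e^(−0.0348·3/12) + 12.94·e^(−0.0348·4/12) + 2.50·e^(−0.0348·5/12) = 23.3441
Fair futures F* = (S − I)·e^(rT) = (487.21 − 23.3441)·e^0.023200 = 463.8659 × 1.023471 = 474.7533
Market HK$497.06 > fair 474.7533: forward overpriced → cash-and-carry (borrow at r, buy the stock and collect the dividends, short the forward).
Profit at T = |F_mkt − F*| = |497.06 − 474.7533| = HK$22.31 per share

HK$22.31 per share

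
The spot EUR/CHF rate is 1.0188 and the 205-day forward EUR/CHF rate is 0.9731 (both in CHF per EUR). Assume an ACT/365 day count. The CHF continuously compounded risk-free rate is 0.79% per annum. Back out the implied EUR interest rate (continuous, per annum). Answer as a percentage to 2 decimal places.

8.96%

F = S·e^((r_CHF − r_EUR)T) ⇒ r_EUR = r_CHF − ln(F/S)/T
ln(0.9731/1.0188) = -0.045894; /(205/365) = -0.081714
r_EUR = 0.0079 + 0.081714 = 0.089614
r_EUR = 8.96%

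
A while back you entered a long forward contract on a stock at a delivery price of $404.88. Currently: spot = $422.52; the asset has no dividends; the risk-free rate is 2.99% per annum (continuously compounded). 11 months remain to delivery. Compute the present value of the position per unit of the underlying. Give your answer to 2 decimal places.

Current fair forward for the remaining 11 months: F = S·e^(r·T), r = 0.0299
F = 422.52 · e^(0.0299 × 11/12) = 422.52 × 1.027787 = 434.2606
Value of long forward = (F − K)·e^(−rT) = (434.2606 − 404.88) · e^(−0.0299·11/12)
= 29.3806 × 0.972964 = 28.59

$28.59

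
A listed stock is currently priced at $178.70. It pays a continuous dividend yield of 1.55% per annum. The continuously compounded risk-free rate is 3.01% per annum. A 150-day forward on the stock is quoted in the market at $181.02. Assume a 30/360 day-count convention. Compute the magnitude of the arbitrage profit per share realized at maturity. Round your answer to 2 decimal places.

Fair forward: F* = S·e^(carry·T), with carry = (r − q) = 0.0301 − 0.0155 = 0.0146
F* = 178.70 · e^(0.0146 × 150/360) = 178.70 · e^0.006083 = 178.70 × 1.006102 = $179.7904
Market $181.02 > fair $179.7904: forward overpriced → cash-and-carry (buy spot, short the forward).
At maturity, profit = |F_mkt − F*| = |181.02 − 179.7904| = $1.23 per share

$1.23 per share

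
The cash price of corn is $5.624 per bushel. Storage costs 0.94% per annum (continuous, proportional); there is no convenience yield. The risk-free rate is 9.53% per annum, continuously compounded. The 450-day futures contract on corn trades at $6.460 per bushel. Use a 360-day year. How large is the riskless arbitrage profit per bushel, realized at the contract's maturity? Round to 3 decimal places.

Fair futures: F* = S·e^(carry·T), with carry = (r + u) = 0.0953 + 0.0094 = 0.1047
F* = 5.624 · e^(0.1047 × 450/360) = 5.624 · e^0.130875 = 5.624 × 1.139825 = $6.4104
Market $6.460 > fair $6.4104: forward overpriced → cash-and-carry (buy spot, short the forward).
At maturity, profit = |F_mkt − F*| = |6.460 − 6.4104| = $0.050 per bushel

$0.050 per bushel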